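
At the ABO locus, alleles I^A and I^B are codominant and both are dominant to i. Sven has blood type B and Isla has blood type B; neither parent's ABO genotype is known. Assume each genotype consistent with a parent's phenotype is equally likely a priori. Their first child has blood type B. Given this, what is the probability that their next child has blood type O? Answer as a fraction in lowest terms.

Possible genotypes: Sven ∈ {I^B I^B, I^B i}; Isla ∈ {I^B I^B, I^B i}.
Weight each parental genotype pair by prior × P(type-B child):
  I^B I^B × I^B I^B: posterior weight 4/15; P(next child type O) = 0.
  I^B I^B × I^B i: posterior weight 4/15; P(next child type O) = 0.
  I^B i × I^B I^B: posterior weight 4/15; P(next child type O) = 0.
  I^B i × I^B i: posterior weight 1/5; P(next child type O) = 1/4.
Weighted sum = 1/20.

1/20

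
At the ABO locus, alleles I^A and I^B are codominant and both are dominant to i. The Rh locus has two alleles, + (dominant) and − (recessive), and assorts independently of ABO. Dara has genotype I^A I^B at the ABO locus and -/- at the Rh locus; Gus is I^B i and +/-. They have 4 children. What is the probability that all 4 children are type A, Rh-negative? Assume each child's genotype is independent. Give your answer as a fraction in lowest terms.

ABO cross I^A I^B × I^B i → 1/4 A, 1/2 B, 1/4 AB.
Rh cross -/- × +/- → 1/2 Rh+, 1/2 Rh-; so P(type A, Rh-negative) = 1/4 × 1/2 = 1/8 per child.
All 4 independent: (1/8)^4 = 1/4096.

1/4096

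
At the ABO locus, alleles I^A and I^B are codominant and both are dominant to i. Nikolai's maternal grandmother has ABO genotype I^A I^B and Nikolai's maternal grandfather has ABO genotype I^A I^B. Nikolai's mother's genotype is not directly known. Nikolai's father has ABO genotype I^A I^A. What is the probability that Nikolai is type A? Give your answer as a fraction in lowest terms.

1/2

Nikolai's mother's ABO genotype from I^A I^B × I^A I^B: 1/4 I^A I^A, 1/2 I^A I^B, 1/4 I^B I^B.
Crossing each possibility with the father I^A I^A and summing P(type A): 1/4·1 + 1/2·1/2 + 1/4·0 = 1/2.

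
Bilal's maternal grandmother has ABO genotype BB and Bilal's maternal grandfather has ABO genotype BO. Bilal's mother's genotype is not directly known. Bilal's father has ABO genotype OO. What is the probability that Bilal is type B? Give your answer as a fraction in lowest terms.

3/4

Bilal's mother's ABO genotype from BB × BO: 1/2 BB, 1/2 BO.
Crossing each possibility with the father OO and summing P(type B): 1/2·1 + 1/2·1/2 = 3/4.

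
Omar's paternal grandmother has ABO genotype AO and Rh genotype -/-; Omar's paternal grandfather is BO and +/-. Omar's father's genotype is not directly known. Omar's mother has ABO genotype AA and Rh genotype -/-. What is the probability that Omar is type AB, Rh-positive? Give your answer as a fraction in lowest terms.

Omar's father's ABO genotype from AO × BO: 1/4 AB, 1/4 AO, 1/4 BO, 1/4 OO.
Crossing each possibility with the mother AA and summing P(type AB): 1/4·1/2 + 1/4·0 + 1/4·1/2 + 1/4·0 = 1/4.
Similarly for Rh via the father's Rh distribution: P(Rh+) = 1/4.
Independent loci: 1/4 × 1/4 = 1/16.

1/16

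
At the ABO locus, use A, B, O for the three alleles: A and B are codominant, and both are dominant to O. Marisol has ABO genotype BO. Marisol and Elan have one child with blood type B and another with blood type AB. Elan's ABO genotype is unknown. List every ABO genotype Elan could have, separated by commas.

AB, AO

For each candidate genotype of Elan, check whether crossing it with BO can produce every observed child phenotype.
  AA → possible child types {A, AB} ✗
  AB → possible child types {A, B, AB} ✓
  AO → possible child types {O, A, B, AB} ✓
  BB → possible child types {B} ✗
  BO → possible child types {O, B} ✗
  OO → possible child types {O, B} ✗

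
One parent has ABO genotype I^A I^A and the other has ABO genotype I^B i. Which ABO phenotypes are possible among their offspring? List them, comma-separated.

Gametes from I^A I^A × I^B i give offspring ABO genotypes I^A I^B, I^A i, i.e. phenotypes A, AB.

A, AB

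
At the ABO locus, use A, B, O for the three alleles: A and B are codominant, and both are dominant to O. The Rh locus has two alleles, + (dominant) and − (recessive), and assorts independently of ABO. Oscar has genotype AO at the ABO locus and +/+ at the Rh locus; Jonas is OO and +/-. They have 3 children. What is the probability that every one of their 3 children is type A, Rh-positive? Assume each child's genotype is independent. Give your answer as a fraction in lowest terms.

1/8

ABO cross AO × OO → 1/2 O, 1/2 A.
Rh cross +/+ × +/- → 1 Rh+; so P(type A, Rh-positive) = 1/2 × 1 = 1/2 per child.
All 3 independent: (1/2)^3 = 1/8.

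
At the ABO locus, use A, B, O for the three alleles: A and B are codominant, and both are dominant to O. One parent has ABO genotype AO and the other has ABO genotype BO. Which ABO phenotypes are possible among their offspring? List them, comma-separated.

Gametes from AO × BO give offspring ABO genotypes AB, AO, BO, OO, i.e. phenotypes O, A, B, AB.

O, A, B, AB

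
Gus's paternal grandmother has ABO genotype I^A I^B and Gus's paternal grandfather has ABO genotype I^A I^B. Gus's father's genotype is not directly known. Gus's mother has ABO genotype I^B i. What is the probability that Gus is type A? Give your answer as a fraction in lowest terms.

Gus's father's ABO genotype from I^A I^B × I^A I^B: 1/4 I^A I^A, 1/2 I^A I^B, 1/4 I^B I^B.
Crossing each possibility with the mother I^B i and summing P(type A): 1/4·1/2 + 1/2·1/4 + 1/4·0 = 1/4.

1/4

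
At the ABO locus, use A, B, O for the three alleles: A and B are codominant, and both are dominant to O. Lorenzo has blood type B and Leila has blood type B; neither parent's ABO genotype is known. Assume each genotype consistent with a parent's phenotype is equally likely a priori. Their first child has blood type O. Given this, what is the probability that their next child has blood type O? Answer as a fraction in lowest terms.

1/4

Possible genotypes: Lorenzo ∈ {BB, BO}; Leila ∈ {BB, BO}.
Weight each parental genotype pair by prior × P(type-O child):
  BO × BO: posterior weight 1; P(next child type O) = 1/4.
Weighted sum = 1/4.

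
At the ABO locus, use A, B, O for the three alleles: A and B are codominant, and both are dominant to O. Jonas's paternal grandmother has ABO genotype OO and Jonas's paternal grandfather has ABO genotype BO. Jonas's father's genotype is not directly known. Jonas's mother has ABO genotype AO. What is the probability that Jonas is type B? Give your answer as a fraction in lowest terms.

1/8

Jonas's father's ABO genotype from OO × BO: 1/2 BO, 1/2 OO.
Crossing each possibility with the mother AO and summing P(type B): 1/2·1/4 + 1/2·0 = 1/8.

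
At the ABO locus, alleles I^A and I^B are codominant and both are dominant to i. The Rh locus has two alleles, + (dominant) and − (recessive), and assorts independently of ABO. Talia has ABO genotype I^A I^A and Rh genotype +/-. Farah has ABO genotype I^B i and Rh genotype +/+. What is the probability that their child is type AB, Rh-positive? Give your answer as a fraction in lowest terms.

ABO cross I^A I^A × I^B i → offspring phenotypes: 1/2 A, 1/2 AB.
Rh cross +/- × +/+ → 1 Rh+.
Independent loci: P(type AB, Rh-positive) = 1/2 × 1 = 1/2.

1/2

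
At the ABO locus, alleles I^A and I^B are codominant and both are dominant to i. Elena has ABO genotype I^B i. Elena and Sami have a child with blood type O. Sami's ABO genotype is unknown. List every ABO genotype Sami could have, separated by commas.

For each candidate genotype of Sami, check whether crossing it with I^B i can produce every observed child phenotype.
  I^A I^A → possible child types {A, AB} ✗
  I^A I^B → possible child types {A, B, AB} ✗
  I^A i → possible child types {O, A, B, AB} ✓
  I^B I^B → possible child types {B} ✗
  I^B i → possible child types {O, B} ✓
  i i → possible child types {O, B} ✓

I^A i, I^B i, i i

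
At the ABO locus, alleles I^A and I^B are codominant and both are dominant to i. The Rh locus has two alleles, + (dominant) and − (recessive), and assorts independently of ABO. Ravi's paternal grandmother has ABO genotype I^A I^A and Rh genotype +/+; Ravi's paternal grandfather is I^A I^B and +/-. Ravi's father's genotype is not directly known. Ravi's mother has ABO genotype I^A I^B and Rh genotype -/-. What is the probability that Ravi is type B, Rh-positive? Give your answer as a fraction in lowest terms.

Ravi's father's ABO genotype from I^A I^A × I^A I^B: 1/2 I^A I^A, 1/2 I^A I^B.
Crossing each possibility with the mother I^A I^B and summing P(type B): 1/2·0 + 1/2·1/4 = 1/8.
Similarly for Rh via the father's Rh distribution: P(Rh+) = 3/4.
Independent loci: 1/8 × 3/4 = 3/32.

3/32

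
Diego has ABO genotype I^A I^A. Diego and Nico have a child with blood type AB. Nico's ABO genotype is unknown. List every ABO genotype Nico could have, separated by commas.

For each candidate genotype of Nico, check whether crossing it with I^A I^A can produce every observed child phenotype.
  I^A I^A → possible child types {A} ✗
  I^A I^B → possible child types {A, AB} ✓
  I^A i → possible child types {A} ✗
  I^B I^B → possible child types {AB} ✓
  I^B i → possible child types {A, AB} ✓
  i i → possible child types {A} ✗

I^A I^B, I^B I^B, I^B i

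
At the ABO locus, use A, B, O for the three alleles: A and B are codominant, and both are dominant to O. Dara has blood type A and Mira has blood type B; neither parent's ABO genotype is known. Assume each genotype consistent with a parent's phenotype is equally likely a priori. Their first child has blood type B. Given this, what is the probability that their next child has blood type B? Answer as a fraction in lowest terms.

5/12

Possible genotypes: Dara ∈ {AA, AO}; Mira ∈ {BB, BO}.
Weight each parental genotype pair by prior × P(type-B child):
  AO × BB: posterior weight 2/3; P(next child type B) = 1/2.
  AO × BO: posterior weight 1/3; P(next child type B) = 1/4.
Weighted sum = 5/12.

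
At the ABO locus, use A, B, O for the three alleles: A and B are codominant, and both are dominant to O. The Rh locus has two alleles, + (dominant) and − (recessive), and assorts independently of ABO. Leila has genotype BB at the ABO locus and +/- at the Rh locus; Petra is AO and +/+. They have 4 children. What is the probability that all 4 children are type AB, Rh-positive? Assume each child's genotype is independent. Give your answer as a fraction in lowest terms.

ABO cross BB × AO → 1/2 B, 1/2 AB.
Rh cross +/- × +/+ → 1 Rh+; so P(type AB, Rh-positive) = 1/2 × 1 = 1/2 per child.
All 4 independent: (1/2)^4 = 1/16.

1/16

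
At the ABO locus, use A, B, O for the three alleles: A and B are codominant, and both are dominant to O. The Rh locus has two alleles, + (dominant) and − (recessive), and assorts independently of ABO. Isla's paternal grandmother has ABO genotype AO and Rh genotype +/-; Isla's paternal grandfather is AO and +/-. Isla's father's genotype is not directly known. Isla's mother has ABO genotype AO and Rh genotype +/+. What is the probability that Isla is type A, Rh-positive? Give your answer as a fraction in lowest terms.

3/4

Isla's father's ABO genotype from AO × AO: 1/4 AA, 1/2 AO, 1/4 OO.
Crossing each possibility with the mother AO and summing P(type A): 1/4·1 + 1/2·3/4 + 1/4·1/2 = 3/4.
Similarly for Rh via the father's Rh distribution: P(Rh+) = 1.
Independent loci: 3/4 × 1 = 3/4.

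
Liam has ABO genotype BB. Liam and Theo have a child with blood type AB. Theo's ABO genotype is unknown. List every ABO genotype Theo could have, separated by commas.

For each candidate genotype of Theo, check whether crossing it with BB can produce every observed child phenotype.
  AA → possible child types {AB} ✓
  AB → possible child types {B, AB} ✓
  AO → possible child types {B, AB} ✓
  BB → possible child types {B} ✗
  BO → possible child types {B} ✗
  OO → possible child types {B} ✗

AA, AB, AO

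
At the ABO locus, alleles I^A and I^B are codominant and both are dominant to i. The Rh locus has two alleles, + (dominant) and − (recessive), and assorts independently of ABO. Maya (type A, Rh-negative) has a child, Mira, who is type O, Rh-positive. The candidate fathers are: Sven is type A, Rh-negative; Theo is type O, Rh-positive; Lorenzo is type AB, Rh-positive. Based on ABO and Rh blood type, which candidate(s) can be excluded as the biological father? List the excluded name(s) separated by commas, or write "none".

Sven, Lorenzo

A candidate is excluded only if no genotype consistent with his phenotype could produce a type O, Rh-positive child with a type A, Rh-negative mother.
Sven (type A, Rh-): no genotype consistent with that phenotype can produce a type-O Rh+ child with a type-A mother.
Lorenzo (type AB, Rh+): no genotype consistent with that phenotype can produce a type-O Rh+ child with a type-A mother.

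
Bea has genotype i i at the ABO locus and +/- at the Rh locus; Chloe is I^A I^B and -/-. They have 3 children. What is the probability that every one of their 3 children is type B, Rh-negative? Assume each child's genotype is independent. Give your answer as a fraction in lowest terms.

1/64

ABO cross i i × I^A I^B → 1/2 A, 1/2 B.
Rh cross +/- × -/- → 1/2 Rh+, 1/2 Rh-; so P(type B, Rh-negative) = 1/2 × 1/2 = 1/4 per child.
All 3 independent: (1/4)^3 = 1/64.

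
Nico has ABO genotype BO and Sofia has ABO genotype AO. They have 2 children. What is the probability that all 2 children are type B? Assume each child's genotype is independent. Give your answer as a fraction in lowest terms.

ABO cross BO × AO → 1/4 O, 1/4 A, 1/4 B, 1/4 AB.
So P(type B) = 1/4 per child.
All 2 independent: (1/4)^2 = 1/16.

1/16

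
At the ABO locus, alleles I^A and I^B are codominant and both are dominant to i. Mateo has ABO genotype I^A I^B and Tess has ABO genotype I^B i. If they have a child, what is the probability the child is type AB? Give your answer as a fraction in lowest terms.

1/4

ABO cross I^A I^B × I^B i → offspring phenotypes: 1/4 A, 1/2 B, 1/4 AB.
So P(type AB) = 1/4.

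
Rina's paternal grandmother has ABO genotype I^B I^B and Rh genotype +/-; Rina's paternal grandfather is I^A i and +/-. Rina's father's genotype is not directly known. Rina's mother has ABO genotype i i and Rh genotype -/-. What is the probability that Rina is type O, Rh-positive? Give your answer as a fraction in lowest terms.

Rina's father's ABO genotype from I^B I^B × I^A i: 1/2 I^A I^B, 1/2 I^B i.
Crossing each possibility with the mother i i and summing P(type O): 1/2·0 + 1/2·1/2 = 1/4.
Similarly for Rh via the father's Rh distribution: P(Rh+) = 1/2.
Independent loci: 1/4 × 1/2 = 1/8.

1/8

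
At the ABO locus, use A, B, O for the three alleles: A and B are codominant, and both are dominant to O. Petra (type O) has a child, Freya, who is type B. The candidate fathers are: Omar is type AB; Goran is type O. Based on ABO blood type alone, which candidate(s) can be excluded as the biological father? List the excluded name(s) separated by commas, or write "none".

A candidate is excluded only if no genotype consistent with his phenotype could produce a type B child with a type O mother.
Goran (type O): no genotype consistent with that phenotype can produce a type-B child with a type-O mother.

Goran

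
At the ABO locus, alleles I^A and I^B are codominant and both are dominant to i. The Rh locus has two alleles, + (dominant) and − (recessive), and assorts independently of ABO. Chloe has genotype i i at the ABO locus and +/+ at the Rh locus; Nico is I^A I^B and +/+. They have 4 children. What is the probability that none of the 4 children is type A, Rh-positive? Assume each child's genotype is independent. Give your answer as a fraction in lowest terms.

1/16

ABO cross i i × I^A I^B → 1/2 A, 1/2 B.
Rh cross +/+ × +/+ → 1 Rh+; so P(type A, Rh-positive) = 1/2 × 1 = 1/2 per child.
P(not type A, Rh-positive) = 1/2 for one child; (1/2)^4 = 1/16.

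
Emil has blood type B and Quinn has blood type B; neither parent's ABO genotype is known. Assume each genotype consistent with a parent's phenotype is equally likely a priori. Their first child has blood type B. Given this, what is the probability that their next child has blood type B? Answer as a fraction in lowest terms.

19/20

Possible genotypes: Emil ∈ {BB, BO}; Quinn ∈ {BB, BO}.
Weight each parental genotype pair by prior × P(type-B child):
  BB × BB: posterior weight 4/15; P(next child type B) = 1.
  BB × BO: posterior weight 4/15; P(next child type B) = 1.
  BO × BB: posterior weight 4/15; P(next child type B) = 1.
  BO × BO: posterior weight 1/5; P(next child type B) = 3/4.
Weighted sum = 19/20.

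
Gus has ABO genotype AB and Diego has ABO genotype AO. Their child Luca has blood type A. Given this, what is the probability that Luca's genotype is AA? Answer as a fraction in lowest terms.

1/2

Cross AB × AO → 1/4 AA, 1/4 AB, 1/4 AO, 1/4 BO.
Type-A genotypes among offspring: AA (1/4), AO (1/4); total 1/2.
P(AA | type A) = (1/4) / (1/2) = 1/2.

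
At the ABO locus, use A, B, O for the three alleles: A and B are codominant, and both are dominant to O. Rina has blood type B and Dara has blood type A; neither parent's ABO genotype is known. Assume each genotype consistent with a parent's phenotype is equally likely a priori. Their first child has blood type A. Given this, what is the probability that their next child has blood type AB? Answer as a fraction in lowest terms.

Possible genotypes: Rina ∈ {BB, BO}; Dara ∈ {AA, AO}.
Weight each parental genotype pair by prior × P(type-A child):
  BO × AA: posterior weight 2/3; P(next child type AB) = 1/2.
  BO × AO: posterior weight 1/3; P(next child type AB) = 1/4.
Weighted sum = 5/12.

5/12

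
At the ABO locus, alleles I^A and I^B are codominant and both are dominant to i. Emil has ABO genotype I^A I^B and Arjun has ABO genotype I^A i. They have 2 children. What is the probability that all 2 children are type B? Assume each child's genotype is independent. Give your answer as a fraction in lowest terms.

1/16

ABO cross I^A I^B × I^A i → 1/2 A, 1/4 B, 1/4 AB.
So P(type B) = 1/4 per child.
All 2 independent: (1/4)^2 = 1/16.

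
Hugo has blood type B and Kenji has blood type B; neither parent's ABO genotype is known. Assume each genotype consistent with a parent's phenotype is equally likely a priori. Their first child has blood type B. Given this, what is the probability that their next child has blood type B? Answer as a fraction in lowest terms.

19/20

Possible genotypes: Hugo ∈ {BB, BO}; Kenji ∈ {BB, BO}.
Weight each parental genotype pair by prior × P(type-B child):
  BB × BB: posterior weight 4/15; P(next child type B) = 1.
  BB × BO: posterior weight 4/15; P(next child type B) = 1.
  BO × BB: posterior weight 4/15; P(next child type B) = 1.
  BO × BO: posterior weight 1/5; P(next child type B) = 3/4.
Weighted sum = 19/20.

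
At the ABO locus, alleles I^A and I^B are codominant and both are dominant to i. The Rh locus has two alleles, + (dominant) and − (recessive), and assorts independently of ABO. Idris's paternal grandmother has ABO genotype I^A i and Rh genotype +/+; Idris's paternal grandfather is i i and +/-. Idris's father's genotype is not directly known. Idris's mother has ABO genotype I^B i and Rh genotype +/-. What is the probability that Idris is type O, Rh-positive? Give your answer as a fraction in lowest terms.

21/64

Idris's father's ABO genotype from I^A i × i i: 1/2 I^A i, 1/2 i i.
Crossing each possibility with the mother I^B i and summing P(type O): 1/2·1/4 + 1/2·1/2 = 3/8.
Similarly for Rh via the father's Rh distribution: P(Rh+) = 7/8.
Independent loci: 3/8 × 7/8 = 21/64.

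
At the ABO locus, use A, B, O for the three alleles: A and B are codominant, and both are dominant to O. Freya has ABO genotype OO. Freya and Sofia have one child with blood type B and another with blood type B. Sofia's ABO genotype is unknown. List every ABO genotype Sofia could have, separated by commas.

For each candidate genotype of Sofia, check whether crossing it with OO can produce every observed child phenotype.
  AA → possible child types {A} ✗
  AB → possible child types {A, B} ✓
  AO → possible child types {O, A} ✗
  BB → possible child types {B} ✓
  BO → possible child types {O, B} ✓
  OO → possible child types {O} ✗

AB, BB, BO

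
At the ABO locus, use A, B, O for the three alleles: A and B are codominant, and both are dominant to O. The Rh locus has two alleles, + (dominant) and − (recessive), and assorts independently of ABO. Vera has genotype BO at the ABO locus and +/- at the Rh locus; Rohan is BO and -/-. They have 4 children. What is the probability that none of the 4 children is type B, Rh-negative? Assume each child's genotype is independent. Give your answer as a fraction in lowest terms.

ABO cross BO × BO → 1/4 O, 3/4 B.
Rh cross +/- × -/- → 1/2 Rh+, 1/2 Rh-; so P(type B, Rh-negative) = 3/4 × 1/2 = 3/8 per child.
P(not type B, Rh-negative) = 5/8 for one child; (5/8)^4 = 625/4096.

625/4096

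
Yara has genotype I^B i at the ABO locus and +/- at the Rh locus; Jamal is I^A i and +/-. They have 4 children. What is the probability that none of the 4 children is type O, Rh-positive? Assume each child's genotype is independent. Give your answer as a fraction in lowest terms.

28561/65536

ABO cross I^B i × I^A i → 1/4 O, 1/4 A, 1/4 B, 1/4 AB.
Rh cross +/- × +/- → 3/4 Rh+, 1/4 Rh-; so P(type O, Rh-positive) = 1/4 × 3/4 = 3/16 per child.
P(not type O, Rh-positive) = 13/16 for one child; (13/16)^4 = 28561/65536.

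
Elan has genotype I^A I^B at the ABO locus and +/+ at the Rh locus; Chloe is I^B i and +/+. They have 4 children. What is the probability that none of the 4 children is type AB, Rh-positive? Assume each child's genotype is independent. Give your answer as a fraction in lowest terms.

ABO cross I^A I^B × I^B i → 1/4 A, 1/2 B, 1/4 AB.
Rh cross +/+ × +/+ → 1 Rh+; so P(type AB, Rh-positive) = 1/4 × 1 = 1/4 per child.
P(not type AB, Rh-positive) = 3/4 for one child; (3/4)^4 = 81/256.

81/256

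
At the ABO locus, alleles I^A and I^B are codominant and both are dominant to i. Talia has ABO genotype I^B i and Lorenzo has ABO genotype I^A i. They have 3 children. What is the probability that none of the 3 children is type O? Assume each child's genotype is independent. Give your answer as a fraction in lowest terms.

27/64

ABO cross I^B i × I^A i → 1/4 O, 1/4 A, 1/4 B, 1/4 AB.
So P(type O) = 1/4 per child.
P(not type O) = 3/4 for one child; (3/4)^3 = 27/64.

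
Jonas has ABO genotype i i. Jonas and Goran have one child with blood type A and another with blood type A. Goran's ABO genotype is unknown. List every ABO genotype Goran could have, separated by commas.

I^A I^A, I^A I^B, I^A i

For each candidate genotype of Goran, check whether crossing it with i i can produce every observed child phenotype.
  I^A I^A → possible child types {A} ✓
  I^A I^B → possible child types {A, B} ✓
  I^A i → possible child types {O, A} ✓
  I^B I^B → possible child types {B} ✗
  I^B i → possible child types {O, B} ✗
  i i → possible child types {O} ✗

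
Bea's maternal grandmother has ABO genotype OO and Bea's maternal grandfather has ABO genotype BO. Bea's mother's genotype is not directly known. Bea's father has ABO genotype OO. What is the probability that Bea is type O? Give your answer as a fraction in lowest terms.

Bea's mother's ABO genotype from OO × BO: 1/2 BO, 1/2 OO.
Crossing each possibility with the father OO and summing P(type O): 1/2·1/2 + 1/2·1 = 3/4.

3/4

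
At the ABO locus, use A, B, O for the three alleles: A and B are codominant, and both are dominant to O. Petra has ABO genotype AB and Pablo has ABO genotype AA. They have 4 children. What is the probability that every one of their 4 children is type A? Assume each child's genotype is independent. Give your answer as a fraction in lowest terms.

1/16

ABO cross AB × AA → 1/2 A, 1/2 AB.
So P(type A) = 1/2 per child.
All 4 independent: (1/2)^4 = 1/16.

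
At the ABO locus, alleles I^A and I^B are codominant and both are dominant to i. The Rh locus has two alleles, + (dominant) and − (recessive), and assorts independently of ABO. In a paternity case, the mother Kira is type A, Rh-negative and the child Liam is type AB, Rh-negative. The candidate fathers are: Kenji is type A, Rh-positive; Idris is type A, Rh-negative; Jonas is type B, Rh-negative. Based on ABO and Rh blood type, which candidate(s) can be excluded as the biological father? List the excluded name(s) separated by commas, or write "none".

A candidate is excluded only if no genotype consistent with his phenotype could produce a type AB, Rh-negative child with a type A, Rh-negative mother.
Kenji (type A, Rh+): no genotype consistent with that phenotype can produce a type-AB Rh- child with a type-A mother.
Idris (type A, Rh-): no genotype consistent with that phenotype can produce a type-AB Rh- child with a type-A mother.

Kenji, Idris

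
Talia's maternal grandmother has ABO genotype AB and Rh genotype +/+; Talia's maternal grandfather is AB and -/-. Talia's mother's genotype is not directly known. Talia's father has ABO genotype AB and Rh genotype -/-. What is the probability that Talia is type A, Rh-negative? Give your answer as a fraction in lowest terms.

1/8

Talia's mother's ABO genotype from AB × AB: 1/4 AA, 1/2 AB, 1/4 BB.
Crossing each possibility with the father AB and summing P(type A): 1/4·1/2 + 1/2·1/4 + 1/4·0 = 1/4.
Similarly for Rh via the mother's Rh distribution: P(Rh-) = 1/2.
Independent loci: 1/4 × 1/2 = 1/8.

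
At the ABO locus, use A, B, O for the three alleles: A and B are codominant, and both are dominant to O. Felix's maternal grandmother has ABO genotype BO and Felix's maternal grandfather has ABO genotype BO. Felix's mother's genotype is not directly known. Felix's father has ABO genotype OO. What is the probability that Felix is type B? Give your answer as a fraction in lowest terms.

Felix's mother's ABO genotype from BO × BO: 1/4 BB, 1/2 BO, 1/4 OO.
Crossing each possibility with the father OO and summing P(type B): 1/4·1 + 1/2·1/2 + 1/4·0 = 1/2.

1/2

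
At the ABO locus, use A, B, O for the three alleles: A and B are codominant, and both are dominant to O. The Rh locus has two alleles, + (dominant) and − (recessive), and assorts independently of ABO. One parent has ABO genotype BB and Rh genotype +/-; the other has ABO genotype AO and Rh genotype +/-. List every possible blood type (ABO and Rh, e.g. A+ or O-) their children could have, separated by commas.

Gametes from BB × AO give offspring ABO genotypes AB, BO, i.e. phenotypes B, AB.
Rh cross +/- × +/- → phenotypes Rh+, Rh-.
Combining independently: B+, B-, AB+, AB-.

B+, B-, AB+, AB-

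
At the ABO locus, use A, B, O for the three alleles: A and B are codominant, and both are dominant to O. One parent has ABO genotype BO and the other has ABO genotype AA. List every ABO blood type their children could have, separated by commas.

Gametes from BO × AA give offspring ABO genotypes AB, AO, i.e. phenotypes A, AB.

A, AB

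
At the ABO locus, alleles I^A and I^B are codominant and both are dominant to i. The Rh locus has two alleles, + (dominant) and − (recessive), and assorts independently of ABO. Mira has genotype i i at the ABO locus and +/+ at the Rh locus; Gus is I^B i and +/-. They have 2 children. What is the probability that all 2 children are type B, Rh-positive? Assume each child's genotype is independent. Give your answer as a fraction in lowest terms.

1/4

ABO cross i i × I^B i → 1/2 O, 1/2 B.
Rh cross +/+ × +/- → 1 Rh+; so P(type B, Rh-positive) = 1/2 × 1 = 1/2 per child.
All 2 independent: (1/2)^2 = 1/4.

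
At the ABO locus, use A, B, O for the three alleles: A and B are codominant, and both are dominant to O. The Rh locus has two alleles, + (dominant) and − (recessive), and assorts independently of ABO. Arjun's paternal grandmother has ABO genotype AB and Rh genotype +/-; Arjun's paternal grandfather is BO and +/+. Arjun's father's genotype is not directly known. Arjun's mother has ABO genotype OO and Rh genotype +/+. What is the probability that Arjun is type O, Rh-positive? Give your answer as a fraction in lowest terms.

1/4

Arjun's father's ABO genotype from AB × BO: 1/4 AB, 1/4 AO, 1/4 BB, 1/4 BO.
Crossing each possibility with the mother OO and summing P(type O): 1/4·0 + 1/4·1/2 + 1/4·0 + 1/4·1/2 = 1/4.
Similarly for Rh via the father's Rh distribution: P(Rh+) = 1.
Independent loci: 1/4 × 1 = 1/4.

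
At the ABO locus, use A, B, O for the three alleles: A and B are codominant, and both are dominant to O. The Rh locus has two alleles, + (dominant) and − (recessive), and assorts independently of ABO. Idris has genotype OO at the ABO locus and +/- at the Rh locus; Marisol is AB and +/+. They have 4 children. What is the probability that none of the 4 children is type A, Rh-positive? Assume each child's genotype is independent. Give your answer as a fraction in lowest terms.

ABO cross OO × AB → 1/2 A, 1/2 B.
Rh cross +/- × +/+ → 1 Rh+; so P(type A, Rh-positive) = 1/2 × 1 = 1/2 per child.
P(not type A, Rh-positive) = 1/2 for one child; (1/2)^4 = 1/16.

1/16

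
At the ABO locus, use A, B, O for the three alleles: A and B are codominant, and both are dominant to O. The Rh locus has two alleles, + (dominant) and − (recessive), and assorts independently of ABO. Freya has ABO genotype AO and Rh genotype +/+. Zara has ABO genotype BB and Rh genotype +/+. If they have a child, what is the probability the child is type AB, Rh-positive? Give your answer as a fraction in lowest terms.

1/2

ABO cross AO × BB → offspring phenotypes: 1/2 B, 1/2 AB.
Rh cross +/+ × +/+ → 1 Rh+.
Independent loci: P(type AB, Rh-positive) = 1/2 × 1 = 1/2.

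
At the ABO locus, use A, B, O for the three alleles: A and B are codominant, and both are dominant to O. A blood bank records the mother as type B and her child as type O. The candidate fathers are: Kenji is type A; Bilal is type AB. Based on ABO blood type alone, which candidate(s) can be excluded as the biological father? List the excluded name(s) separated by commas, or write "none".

Bilal

A candidate is excluded only if no genotype consistent with his phenotype could produce a type O child with a type B mother.
Bilal (type AB): no genotype consistent with that phenotype can produce a type-O child with a type-B mother.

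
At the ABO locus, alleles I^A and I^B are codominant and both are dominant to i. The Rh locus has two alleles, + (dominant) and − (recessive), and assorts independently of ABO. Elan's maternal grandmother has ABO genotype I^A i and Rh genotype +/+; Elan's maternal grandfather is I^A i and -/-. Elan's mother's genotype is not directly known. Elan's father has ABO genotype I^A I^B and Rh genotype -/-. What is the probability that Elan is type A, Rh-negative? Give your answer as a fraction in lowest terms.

1/4

Elan's mother's ABO genotype from I^A i × I^A i: 1/4 I^A I^A, 1/2 I^A i, 1/4 i i.
Crossing each possibility with the father I^A I^B and summing P(type A): 1/4·1/2 + 1/2·1/2 + 1/4·1/2 = 1/2.
Similarly for Rh via the mother's Rh distribution: P(Rh-) = 1/2.
Independent loci: 1/2 × 1/2 = 1/4.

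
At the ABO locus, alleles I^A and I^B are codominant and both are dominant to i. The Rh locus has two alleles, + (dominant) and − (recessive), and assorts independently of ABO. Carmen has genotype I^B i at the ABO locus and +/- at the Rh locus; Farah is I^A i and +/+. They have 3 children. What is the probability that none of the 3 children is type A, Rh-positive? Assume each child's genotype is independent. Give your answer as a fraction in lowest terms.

ABO cross I^B i × I^A i → 1/4 O, 1/4 A, 1/4 B, 1/4 AB.
Rh cross +/- × +/+ → 1 Rh+; so P(type A, Rh-positive) = 1/4 × 1 = 1/4 per child.
P(not type A, Rh-positive) = 3/4 for one child; (3/4)^3 = 27/64.

27/64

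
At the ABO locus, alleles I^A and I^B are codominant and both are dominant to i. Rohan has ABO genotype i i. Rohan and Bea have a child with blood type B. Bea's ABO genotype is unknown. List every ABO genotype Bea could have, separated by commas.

For each candidate genotype of Bea, check whether crossing it with i i can produce every observed child phenotype.
  I^A I^A → possible child types {A} ✗
  I^A I^B → possible child types {A, B} ✓
  I^A i → possible child types {O, A} ✗
  I^B I^B → possible child types {B} ✓
  I^B i → possible child types {O, B} ✓
  i i → possible child types {O} ✗

I^A I^B, I^B I^B, I^B i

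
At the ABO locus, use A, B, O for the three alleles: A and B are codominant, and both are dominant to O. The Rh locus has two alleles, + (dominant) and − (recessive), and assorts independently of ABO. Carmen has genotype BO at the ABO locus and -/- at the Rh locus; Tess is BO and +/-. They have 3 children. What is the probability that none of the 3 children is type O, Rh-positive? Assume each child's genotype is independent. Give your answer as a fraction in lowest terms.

343/512

ABO cross BO × BO → 1/4 O, 3/4 B.
Rh cross -/- × +/- → 1/2 Rh+, 1/2 Rh-; so P(type O, Rh-positive) = 1/4 × 1/2 = 1/8 per child.
P(not type O, Rh-positive) = 7/8 for one child; (7/8)^3 = 343/512.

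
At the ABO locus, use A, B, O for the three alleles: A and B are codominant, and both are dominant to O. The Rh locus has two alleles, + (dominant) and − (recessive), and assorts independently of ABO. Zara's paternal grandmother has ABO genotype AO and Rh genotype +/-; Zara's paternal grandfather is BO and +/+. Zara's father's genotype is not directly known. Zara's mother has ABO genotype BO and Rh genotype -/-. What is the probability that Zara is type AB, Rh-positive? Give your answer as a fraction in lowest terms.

Zara's father's ABO genotype from AO × BO: 1/4 AB, 1/4 AO, 1/4 BO, 1/4 OO.
Crossing each possibility with the mother BO and summing P(type AB): 1/4·1/4 + 1/4·1/4 + 1/4·0 + 1/4·0 = 1/8.
Similarly for Rh via the father's Rh distribution: P(Rh+) = 3/4.
Independent loci: 1/8 × 3/4 = 3/32.

3/32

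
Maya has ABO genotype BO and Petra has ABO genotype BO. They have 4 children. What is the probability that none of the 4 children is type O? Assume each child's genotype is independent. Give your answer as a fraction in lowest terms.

81/256

ABO cross BO × BO → 1/4 O, 3/4 B.
So P(type O) = 1/4 per child.
P(not type O) = 3/4 for one child; (3/4)^4 = 81/256.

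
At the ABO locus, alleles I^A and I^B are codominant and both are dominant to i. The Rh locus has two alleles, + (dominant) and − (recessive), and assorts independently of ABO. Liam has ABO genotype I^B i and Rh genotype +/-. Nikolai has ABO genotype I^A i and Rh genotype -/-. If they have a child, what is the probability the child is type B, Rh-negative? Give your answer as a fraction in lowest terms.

1/8

ABO cross I^B i × I^A i → offspring phenotypes: 1/4 O, 1/4 A, 1/4 B, 1/4 AB.
Rh cross +/- × -/- → 1/2 Rh+, 1/2 Rh-.
Independent loci: P(type B, Rh-negative) = 1/4 × 1/2 = 1/8.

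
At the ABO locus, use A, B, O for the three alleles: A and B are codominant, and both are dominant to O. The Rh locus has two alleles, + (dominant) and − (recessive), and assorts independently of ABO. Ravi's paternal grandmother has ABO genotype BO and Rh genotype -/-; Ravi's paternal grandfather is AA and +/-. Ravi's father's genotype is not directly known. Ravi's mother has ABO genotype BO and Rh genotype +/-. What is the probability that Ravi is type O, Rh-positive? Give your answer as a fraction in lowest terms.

5/64

Ravi's father's ABO genotype from BO × AA: 1/2 AB, 1/2 AO.
Crossing each possibility with the mother BO and summing P(type O): 1/2·0 + 1/2·1/4 = 1/8.
Similarly for Rh via the father's Rh distribution: P(Rh+) = 5/8.
Independent loci: 1/8 × 5/8 = 5/64.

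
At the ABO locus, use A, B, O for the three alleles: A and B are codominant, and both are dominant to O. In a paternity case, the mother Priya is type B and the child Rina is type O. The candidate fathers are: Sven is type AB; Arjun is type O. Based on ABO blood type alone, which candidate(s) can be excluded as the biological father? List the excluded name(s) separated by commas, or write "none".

A candidate is excluded only if no genotype consistent with his phenotype could produce a type O child with a type B mother.
Sven (type AB): no genotype consistent with that phenotype can produce a type-O child with a type-B mother.

Sven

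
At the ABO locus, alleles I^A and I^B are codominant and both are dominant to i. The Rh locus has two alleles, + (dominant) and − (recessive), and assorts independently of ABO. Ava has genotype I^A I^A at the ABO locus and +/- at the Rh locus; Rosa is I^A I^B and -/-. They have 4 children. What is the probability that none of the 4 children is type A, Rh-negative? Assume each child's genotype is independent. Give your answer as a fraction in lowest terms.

81/256

ABO cross I^A I^A × I^A I^B → 1/2 A, 1/2 AB.
Rh cross +/- × -/- → 1/2 Rh+, 1/2 Rh-; so P(type A, Rh-negative) = 1/2 × 1/2 = 1/4 per child.
P(not type A, Rh-negative) = 3/4 for one child; (3/4)^4 = 81/256.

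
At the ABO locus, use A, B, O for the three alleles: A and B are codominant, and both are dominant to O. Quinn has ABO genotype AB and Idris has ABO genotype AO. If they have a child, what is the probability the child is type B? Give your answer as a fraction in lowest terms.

1/4

ABO cross AB × AO → offspring phenotypes: 1/2 A, 1/4 B, 1/4 AB.
So P(type B) = 1/4.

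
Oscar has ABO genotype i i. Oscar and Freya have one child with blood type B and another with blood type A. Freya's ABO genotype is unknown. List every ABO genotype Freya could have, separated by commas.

For each candidate genotype of Freya, check whether crossing it with i i can produce every observed child phenotype.
  I^A I^A → possible child types {A} ✗
  I^A I^B → possible child types {A, B} ✓
  I^A i → possible child types {O, A} ✗
  I^B I^B → possible child types {B} ✗
  I^B i → possible child types {O, B} ✗
  i i → possible child types {O} ✗

I^A I^B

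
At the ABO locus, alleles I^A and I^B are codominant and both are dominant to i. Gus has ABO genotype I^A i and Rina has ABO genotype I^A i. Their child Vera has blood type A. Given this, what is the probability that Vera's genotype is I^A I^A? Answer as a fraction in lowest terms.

1/3

Cross I^A i × I^A i → 1/4 I^A I^A, 1/2 I^A i, 1/4 i i.
Type-A genotypes among offspring: I^A I^A (1/4), I^A i (1/2); total 3/4.
P(I^A I^A | type A) = (1/4) / (3/4) = 1/3.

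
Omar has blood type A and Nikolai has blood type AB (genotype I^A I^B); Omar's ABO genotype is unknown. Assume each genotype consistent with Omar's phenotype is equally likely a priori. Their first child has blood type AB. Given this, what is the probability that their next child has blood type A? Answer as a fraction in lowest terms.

Possible genotypes: Omar ∈ {I^A I^A, I^A i}; Nikolai ∈ {I^A I^B}.
Weight each parental genotype pair by prior × P(type-AB child):
  I^A I^A × I^A I^B: posterior weight 2/3; P(next child type A) = 1/2.
  I^A i × I^A I^B: posterior weight 1/3; P(next child type A) = 1/2.
Weighted sum = 1/2.

1/2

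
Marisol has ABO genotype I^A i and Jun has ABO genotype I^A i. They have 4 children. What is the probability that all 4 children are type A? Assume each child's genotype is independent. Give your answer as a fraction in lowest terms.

ABO cross I^A i × I^A i → 1/4 O, 3/4 A.
So P(type A) = 3/4 per child.
All 4 independent: (3/4)^4 = 81/256.

81/256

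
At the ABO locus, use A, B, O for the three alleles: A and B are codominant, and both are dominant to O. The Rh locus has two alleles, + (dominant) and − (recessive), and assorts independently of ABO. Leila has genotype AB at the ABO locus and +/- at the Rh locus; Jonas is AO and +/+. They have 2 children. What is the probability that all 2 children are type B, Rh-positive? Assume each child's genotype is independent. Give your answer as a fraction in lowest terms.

1/16

ABO cross AB × AO → 1/2 A, 1/4 B, 1/4 AB.
Rh cross +/- × +/+ → 1 Rh+; so P(type B, Rh-positive) = 1/4 × 1 = 1/4 per child.
All 2 independent: (1/4)^2 = 1/16.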